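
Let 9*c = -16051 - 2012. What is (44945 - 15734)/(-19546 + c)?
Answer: -4173/3079 ≈ -1.3553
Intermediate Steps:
c = -2007 (c = (-16051 - 2012)/9 = (⅑)*(-18063) = -2007)
(44945 - 15734)/(-19546 + c) = (44945 - 15734)/(-19546 - 2007) = 29211/(-21553) = 29211*(-1/21553) = -4173/3079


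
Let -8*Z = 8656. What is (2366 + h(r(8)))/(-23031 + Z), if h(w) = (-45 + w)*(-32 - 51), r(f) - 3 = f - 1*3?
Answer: -5437/24113 ≈ -0.22548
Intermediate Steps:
Z = -1082 (Z = -1/8*8656 = -1082)
r(f) = f (r(f) = 3 + (f - 1*3) = 3 + (f - 3) = 3 + (-3 + f) = f)
h(w) = 3735 - 83*w (h(w) = (-45 + w)*(-83) = 3735 - 83*w)
(2366 + h(r(8)))/(-23031 + Z) = (2366 + (3735 - 83*8))/(-23031 - 1082) = (2366 + (3735 - 664))/(-24113) = (2366 + 3071)*(-1/24113) = 5437*(-1/24113) = -5437/24113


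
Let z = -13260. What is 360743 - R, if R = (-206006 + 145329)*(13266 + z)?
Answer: 724805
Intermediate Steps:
R = -364062 (R = (-206006 + 145329)*(13266 - 13260) = -60677*6 = -364062)
360743 - R = 360743 - 1*(-364062) = 360743 + 364062 = 724805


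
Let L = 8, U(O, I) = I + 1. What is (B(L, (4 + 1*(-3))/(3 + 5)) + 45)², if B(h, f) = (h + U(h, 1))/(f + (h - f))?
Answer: 34225/16 ≈ 2139.1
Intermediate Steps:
U(O, I) = 1 + I
B(h, f) = (2 + h)/h (B(h, f) = (h + (1 + 1))/(f + (h - f)) = (h + 2)/h = (2 + h)/h)
(B(L, (4 + 1*(-3))/(3 + 5)) + 45)² = ((2 + 8)/8 + 45)² = ((⅛)*10 + 45)² = (5/4 + 45)² = (185/4)² = 34225/16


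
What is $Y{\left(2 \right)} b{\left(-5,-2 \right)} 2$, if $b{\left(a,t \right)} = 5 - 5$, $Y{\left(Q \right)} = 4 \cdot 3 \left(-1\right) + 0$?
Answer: $0$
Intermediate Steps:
$Y{\left(Q \right)} = -12$ ($Y{\left(Q \right)} = 12 \left(-1\right) + 0 = -12 + 0 = -12$)
$b{\left(a,t \right)} = 0$ ($b{\left(a,t \right)} = 5 - 5 = 0$)
$Y{\left(2 \right)} b{\left(-5,-2 \right)} 2 = \left(-12\right) 0 \cdot 2 = 0 \cdot 2 = 0$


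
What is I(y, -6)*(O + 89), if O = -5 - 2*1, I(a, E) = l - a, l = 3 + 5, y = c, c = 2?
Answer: 492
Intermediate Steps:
y = 2
l = 8
I(a, E) = 8 - a
O = -7 (O = -5 - 2 = -7)
I(y, -6)*(O + 89) = (8 - 1*2)*(-7 + 89) = (8 - 2)*82 = 6*82 = 492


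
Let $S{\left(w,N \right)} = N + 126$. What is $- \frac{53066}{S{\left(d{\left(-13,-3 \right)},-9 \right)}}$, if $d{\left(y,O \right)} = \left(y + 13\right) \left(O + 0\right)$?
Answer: $- \frac{4082}{9} \approx -453.56$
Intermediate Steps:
$d{\left(y,O \right)} = O \left(13 + y\right)$ ($d{\left(y,O \right)} = \left(13 + y\right) O = O \left(13 + y\right)$)
$S{\left(w,N \right)} = 126 + N$
$- \frac{53066}{S{\left(d{\left(-13,-3 \right)},-9 \right)}} = - \frac{53066}{126 - 9} = - \frac{53066}{117} = \left(-53066\right) \frac{1}{117} = - \frac{4082}{9}$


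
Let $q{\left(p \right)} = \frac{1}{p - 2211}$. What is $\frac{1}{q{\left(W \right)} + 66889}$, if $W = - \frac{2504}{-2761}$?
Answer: $\frac{6102067}{408161156802} \approx 1.495 \cdot 10^{-5}$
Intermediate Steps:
$W = \frac{2504}{2761}$ ($W = \left(-2504\right) \left(- \frac{1}{2761}\right) = \frac{2504}{2761} \approx 0.90692$)
$q{\left(p \right)} = \frac{1}{-2211 + p}$
$\frac{1}{q{\left(W \right)} + 66889} = \frac{1}{\frac{1}{-2211 + \frac{2504}{2761}} + 66889} = \frac{1}{\frac{1}{- \frac{6102067}{2761}} + 66889} = \frac{1}{- \frac{2761}{6102067} + 66889} = \frac{1}{\frac{408161156802}{6102067}} = \frac{6102067}{408161156802}$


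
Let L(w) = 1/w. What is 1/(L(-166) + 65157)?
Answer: 166/10816061 ≈ 1.5348e-5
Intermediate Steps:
1/(L(-166) + 65157) = 1/(1/(-166) + 65157) = 1/(-1/166 + 65157) = 1/(10816061/166) = 166/10816061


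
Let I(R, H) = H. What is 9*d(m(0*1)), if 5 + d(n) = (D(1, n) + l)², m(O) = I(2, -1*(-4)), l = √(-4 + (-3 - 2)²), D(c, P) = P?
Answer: 288 + 72*√21 ≈ 617.95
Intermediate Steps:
l = √21 (l = √(-4 + (-5)²) = √(-4 + 25) = √21 ≈ 4.5826)
m(O) = 4 (m(O) = -1*(-4) = 4)
d(n) = -5 + (n + √21)²
9*d(m(0*1)) = 9*(-5 + (4 + √21)²) = -45 + 9*(4 + √21)²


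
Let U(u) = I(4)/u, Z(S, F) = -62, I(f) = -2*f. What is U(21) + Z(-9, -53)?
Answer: -1310/21 ≈ -62.381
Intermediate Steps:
U(u) = -8/u (U(u) = (-2*4)/u = -8/u)
U(21) + Z(-9, -53) = -8/21 - 62 = -1310/21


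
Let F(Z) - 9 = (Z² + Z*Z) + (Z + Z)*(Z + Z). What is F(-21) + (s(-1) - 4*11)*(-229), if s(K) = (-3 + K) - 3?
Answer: 14334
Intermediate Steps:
s(K) = -6 + K
F(Z) = 9 + 6*Z² (F(Z) = 9 + ((Z² + Z*Z) + (Z + Z)*(Z + Z)) = 9 + ((Z² + Z²) + (2*Z)*(2*Z)) = 9 + (2*Z² + 4*Z²) = 9 + 6*Z²)
F(-21) + (s(-1) - 4*11)*(-229) = (9 + 6*(-21)²) + ((-6 - 1) - 4*11)*(-229) = (9 + 6*441) + (-7 - 44)*(-229) = (9 + 2646) - 51*(-229) = 2655 + 11679 = 14334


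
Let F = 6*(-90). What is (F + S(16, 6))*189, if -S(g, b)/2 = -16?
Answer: -96012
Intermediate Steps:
S(g, b) = 32 (S(g, b) = -2*(-16) = 32)
F = -540
(F + S(16, 6))*189 = (-540 + 32)*189 = -508*189 = -96012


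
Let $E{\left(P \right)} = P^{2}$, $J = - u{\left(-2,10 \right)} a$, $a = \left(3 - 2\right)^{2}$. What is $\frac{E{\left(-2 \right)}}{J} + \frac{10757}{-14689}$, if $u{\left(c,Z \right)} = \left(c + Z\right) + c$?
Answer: $- \frac{61649}{44067} \approx -1.399$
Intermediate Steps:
$u{\left(c,Z \right)} = Z + 2 c$ ($u{\left(c,Z \right)} = \left(Z + c\right) + c = Z + 2 c$)
$a = 1$ ($a = 1^{2} = 1$)
$J = -6$ ($J = - (10 + 2 \left(-2\right)) 1 = - (10 - 4) 1 = \left(-1\right) 6 \cdot 1 = \left(-6\right) 1 = -6$)
$\frac{E{\left(-2 \right)}}{J} + \frac{10757}{-14689} = \frac{\left(-2\right)^{2}}{-6} + \frac{10757}{-14689} = 4 \left(- \frac{1}{6}\right) + 10757 \left(- \frac{1}{14689}\right) = - \frac{2}{3} - \frac{10757}{14689} = - \frac{61649}{44067}$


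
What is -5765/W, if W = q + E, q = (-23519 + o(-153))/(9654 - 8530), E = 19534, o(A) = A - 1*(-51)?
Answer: -1295972/4386519 ≈ -0.29544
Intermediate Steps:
o(A) = 51 + A (o(A) = A + 51 = 51 + A)
q = -23621/1124 (q = (-23519 + (51 - 153))/(9654 - 8530) = (-23519 - 102)/1124 = -23621*1/1124 = -23621/1124 ≈ -21.015)
W = 21932595/1124 (W = -23621/1124 + 19534 = 21932595/1124 ≈ 19513.)
-5765/W = -5765/21932595/1124 = -5765*1124/21932595 = -1295972/4386519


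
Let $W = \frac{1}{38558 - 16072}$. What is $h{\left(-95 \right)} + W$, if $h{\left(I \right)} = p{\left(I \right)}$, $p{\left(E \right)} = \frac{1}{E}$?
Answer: $- \frac{22391}{2136170} \approx -0.010482$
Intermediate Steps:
$h{\left(I \right)} = \frac{1}{I}$
$W = \frac{1}{22486} \approx 4.4472 \cdot 10^{-5}$
$h{\left(-95 \right)} + W = \frac{1}{-95} + \frac{1}{22486} = - \frac{1}{95} + \frac{1}{22486} = - \frac{22391}{2136170}$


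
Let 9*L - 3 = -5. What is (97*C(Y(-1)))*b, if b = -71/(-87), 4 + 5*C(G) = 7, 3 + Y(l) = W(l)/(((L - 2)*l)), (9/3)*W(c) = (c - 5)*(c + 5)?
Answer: 6887/145 ≈ 47.497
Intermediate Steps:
W(c) = (-5 + c)*(5 + c)/3 (W(c) = ((c - 5)*(c + 5))/3 = ((-5 + c)*(5 + c))/3 = (-5 + c)*(5 + c)/3)
L = -2/9 (L = ⅓ + (⅑)*(-5) = ⅓ - 5/9 = -2/9 ≈ -0.22222)
Y(l) = -3 - 9*(-25/3 + l²/3)/(20*l) (Y(l) = -3 + (-25/3 + l²/3)/(((-2/9 - 2)*l)) = -3 + (-25/3 + l²/3)/((-20*l/9)) = -3 + (-25/3 + l²/3)*(-9/(20*l)) = -3 - 9*(-25/3 + l²/3)/(20*l))
C(G) = ⅗ (C(G) = -⅘ + (⅕)*7 = -⅘ + 7/5 = ⅗)
b = 71/87 (b = -71*(-1/87) = 71/87 ≈ 0.81609)
(97*C(Y(-1)))*b = (97*(⅗))*(71/87) = (291/5)*(71/87) = 6887/145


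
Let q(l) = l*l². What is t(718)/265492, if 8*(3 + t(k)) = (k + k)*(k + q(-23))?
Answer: -4110197/530984 ≈ -7.7407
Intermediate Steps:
q(l) = l³
t(k) = -3 + k*(-12167 + k)/4 (t(k) = -3 + ((k + k)*(k + (-23)³))/8 = -3 + ((2*k)*(k - 12167))/8 = -3 + ((2*k)*(-12167 + k))/8 = -3 + (2*k*(-12167 + k))/8 = -3 + k*(-12167 + k)/4)
t(718)/265492 = (-3 - 12167/4*718 + (¼)*718²)/265492 = (-3 - 4367953/2 + (¼)*515524)*(1/265492) = (-3 - 4367953/2 + 128881)*(1/265492) = -4110197/2*1/265492 = -4110197/530984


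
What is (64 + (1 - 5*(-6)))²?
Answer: 9025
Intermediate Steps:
(64 + (1 - 5*(-6)))² = (64 + (1 + 30))² = (64 + 31)² = 95² = 9025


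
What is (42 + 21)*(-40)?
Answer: -2520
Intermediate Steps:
(42 + 21)*(-40) = 63*(-40) = -2520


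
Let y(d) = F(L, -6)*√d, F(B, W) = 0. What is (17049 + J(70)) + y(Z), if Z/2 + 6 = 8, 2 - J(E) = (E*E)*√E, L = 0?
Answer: 17051 - 4900*√70 ≈ -23945.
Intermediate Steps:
J(E) = 2 - E^(5/2) (J(E) = 2 - E*E*√E = 2 - E²*√E = 2 - E^(5/2))
Z = 4 (Z = -12 + 2*8 = -12 + 16 = 4)
y(d) = 0 (y(d) = 0*√d = 0)
(17049 + J(70)) + y(Z) = (17049 + (2 - 70^(5/2))) + 0 = (17049 + (2 - 4900*√70)) + 0 = (17051 - 4900*√70) + 0 = 17051 - 4900*√70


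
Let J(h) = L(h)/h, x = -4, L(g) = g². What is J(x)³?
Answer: -64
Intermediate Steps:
J(h) = h (J(h) = h²/h = h)
J(x)³ = (-4)³ = -64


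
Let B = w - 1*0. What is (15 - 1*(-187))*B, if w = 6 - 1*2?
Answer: 808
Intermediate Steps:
w = 4 (w = 6 - 2 = 4)
B = 4 (B = 4 - 1*0 = 4 + 0 = 4)
(15 - 1*(-187))*B = (15 - 1*(-187))*4 = (15 + 187)*4 = 202*4 = 808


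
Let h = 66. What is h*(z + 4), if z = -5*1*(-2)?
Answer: 924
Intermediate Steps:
z = 10 (z = -5*(-2) = 10)
h*(z + 4) = 66*(10 + 4) = 66*14 = 924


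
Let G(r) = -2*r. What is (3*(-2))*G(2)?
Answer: 24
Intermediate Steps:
(3*(-2))*G(2) = (3*(-2))*(-2*2) = -6*(-4) = 24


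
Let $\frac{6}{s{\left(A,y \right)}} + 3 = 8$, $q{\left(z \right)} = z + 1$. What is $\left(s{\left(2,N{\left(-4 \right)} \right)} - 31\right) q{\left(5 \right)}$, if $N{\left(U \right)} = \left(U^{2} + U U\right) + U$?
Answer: $- \frac{894}{5} \approx -178.8$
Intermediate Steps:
$q{\left(z \right)} = 1 + z$
$N{\left(U \right)} = U + 2 U^{2}$ ($N{\left(U \right)} = \left(U^{2} + U^{2}\right) + U = 2 U^{2} + U = U + 2 U^{2}$)
$s{\left(A,y \right)} = \frac{6}{5}$ ($s{\left(A,y \right)} = \frac{6}{-3 + 8} = \frac{6}{5}$)
$\left(s{\left(2,N{\left(-4 \right)} \right)} - 31\right) q{\left(5 \right)} = \left(\frac{6}{5} - 31\right) \left(1 + 5\right) = \left(- \frac{149}{5}\right) 6 = - \frac{894}{5}$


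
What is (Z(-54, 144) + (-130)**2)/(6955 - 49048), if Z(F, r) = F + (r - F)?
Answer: -17044/42093 ≈ -0.40491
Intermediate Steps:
Z(F, r) = r
(Z(-54, 144) + (-130)**2)/(6955 - 49048) = (144 + (-130)**2)/(6955 - 49048) = (144 + 16900)/(-42093) = 17044*(-1/42093) = -17044/42093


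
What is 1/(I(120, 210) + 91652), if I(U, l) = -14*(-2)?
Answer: 1/91680 ≈ 1.0908e-5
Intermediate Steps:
I(U, l) = 28
1/(I(120, 210) + 91652) = 1/(28 + 91652) = 1/91680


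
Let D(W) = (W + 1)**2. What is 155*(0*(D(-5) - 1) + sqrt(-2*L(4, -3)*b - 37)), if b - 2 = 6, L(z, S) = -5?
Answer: 155*sqrt(43) ≈ 1016.4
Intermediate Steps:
D(W) = (1 + W)**2
b = 8 (b = 2 + 6 = 8)
155*(0*(D(-5) - 1) + sqrt(-2*L(4, -3)*b - 37)) = 155*(0*((1 - 5)**2 - 1) + sqrt(-(-10)*8 - 37)) = 155*(0*((-4)**2 - 1) + sqrt(-2*(-40) - 37)) = 155*(0*(16 - 1) + sqrt(80 - 37)) = 155*(0*15 + sqrt(43)) = 155*(0 + sqrt(43)) = 155*sqrt(43)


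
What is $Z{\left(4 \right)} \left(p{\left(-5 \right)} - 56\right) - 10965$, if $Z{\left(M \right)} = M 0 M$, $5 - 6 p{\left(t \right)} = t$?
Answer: $-10965$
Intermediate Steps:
$p{\left(t \right)} = \frac{5}{6} - \frac{t}{6}$
$Z{\left(M \right)} = 0$ ($Z{\left(M \right)} = 0 M = 0$)
$Z{\left(4 \right)} \left(p{\left(-5 \right)} - 56\right) - 10965 = 0 \left(\left(\frac{5}{6} - - \frac{5}{6}\right) - 56\right) - 10965 = 0 \left(\left(\frac{5}{6} + \frac{5}{6}\right) - 56\right) - 10965 = 0 \left(\frac{5}{3} - 56\right) - 10965 = 0 \left(- \frac{163}{3}\right) - 10965 = 0 - 10965 = -10965$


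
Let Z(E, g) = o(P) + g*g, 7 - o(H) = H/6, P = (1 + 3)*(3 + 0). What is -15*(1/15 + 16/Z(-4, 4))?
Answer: -87/7 ≈ -12.429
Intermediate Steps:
P = 12 (P = 4*3 = 12)
o(H) = 7 - H/6
Z(E, g) = 5 + g**2 (Z(E, g) = (7 - 1/6*12) + g*g = (7 - 2) + g**2 = 5 + g**2)
-15*(1/15 + 16/Z(-4, 4)) = -15*(1/15 + 16/(5 + 4**2)) = -15*(1*(1/15) + 16/(5 + 16)) = -15*(1/15 + 16/21) = -15*29/35 = -87/7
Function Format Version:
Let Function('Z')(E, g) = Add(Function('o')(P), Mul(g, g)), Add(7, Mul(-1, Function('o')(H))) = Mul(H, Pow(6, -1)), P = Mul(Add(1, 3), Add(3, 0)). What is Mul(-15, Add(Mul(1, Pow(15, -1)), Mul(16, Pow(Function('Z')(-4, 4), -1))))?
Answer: Rational(-87, 7) ≈ -12.429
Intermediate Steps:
P = 12 (P = Mul(4, 3) = 12)
Function('o')(H) = Add(7, Mul(Rational(-1, 6), H)) (Function('o')(H) = Add(7, Mul(-1, Mul(H, Pow(6, -1)))) = Add(7, Mul(-1, Mul(H, Rational(1, 6)))) = Add(7, Mul(-1, Mul(Rational(1, 6), H))) = Add(7, Mul(Rational(-1, 6), H)))
Function('Z')(E, g) = Add(5, Pow(g, 2)) (Function('Z')(E, g) = Add(Add(7, Mul(Rational(-1, 6), 12)), Mul(g, g)) = Add(Add(7, -2), Pow(g, 2)) = Add(5, Pow(g, 2)))
Mul(-15, Add(Mul(1, Pow(15, -1)), Mul(16, Pow(Function('Z')(-4, 4), -1)))) = Mul(-15, Add(Mul(1, Pow(15, -1)), Mul(16, Pow(Add(5, Pow(4, 2)), -1)))) = Mul(-15, Add(Mul(1, Rational(1, 15)), Mul(16, Pow(Add(5, 16), -1)))) = Mul(-15, Add(Rational(1, 15), Mul(16, Pow(21, -1)))) = Mul(-15, Add(Rational(1, 15), Mul(16, Rational(1, 21)))) = Mul(-15, Add(Rational(1, 15), Rational(16, 21))) = Mul(-15, Rational(29, 35)) = Rational(-87, 7)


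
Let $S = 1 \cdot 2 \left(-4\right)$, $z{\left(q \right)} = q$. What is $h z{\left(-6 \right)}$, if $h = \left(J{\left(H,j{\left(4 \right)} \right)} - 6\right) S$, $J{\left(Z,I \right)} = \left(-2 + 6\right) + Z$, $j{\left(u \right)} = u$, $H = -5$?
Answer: $-336$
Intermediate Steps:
$J{\left(Z,I \right)} = 4 + Z$
$S = -8$ ($S = 2 \left(-4\right) = -8$)
$h = 56$ ($h = \left(\left(4 - 5\right) - 6\right) \left(-8\right) = \left(-1 - 6\right) \left(-8\right) = \left(-7\right) \left(-8\right) = 56$)
$h z{\left(-6 \right)} = 56 \left(-6\right) = -336$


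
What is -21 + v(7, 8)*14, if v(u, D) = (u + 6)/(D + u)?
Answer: -133/15 ≈ -8.8667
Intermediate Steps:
v(u, D) = (6 + u)/(D + u)
-21 + v(7, 8)*14 = -21 + ((6 + 7)/(8 + 7))*14 = -21 + (13/15)*14 = -21 + 182/15 = -133/15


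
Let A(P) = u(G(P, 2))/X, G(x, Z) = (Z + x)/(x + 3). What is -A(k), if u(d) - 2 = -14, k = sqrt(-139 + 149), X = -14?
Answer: -6/7 ≈ -0.85714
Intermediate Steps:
G(x, Z) = (Z + x)/(3 + x)
k = sqrt(10) ≈ 3.1623
u(d) = -12 (u(d) = 2 - 14 = -12)
A(P) = 6/7 (A(P) = -12/(-14) = -12*(-1/14) = 6/7)
-A(k) = -1*6/7 = -6/7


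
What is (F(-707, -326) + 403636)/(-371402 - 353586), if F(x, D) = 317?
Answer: -36723/65908 ≈ -0.55719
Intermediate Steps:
(F(-707, -326) + 403636)/(-371402 - 353586) = (317 + 403636)/(-371402 - 353586) = 403953/(-724988) = 403953*(-1/724988) = -36723/65908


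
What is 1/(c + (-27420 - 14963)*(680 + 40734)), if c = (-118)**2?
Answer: -1/1755235638 ≈ -5.6972e-10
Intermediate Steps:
c = 13924
1/(c + (-27420 - 14963)*(680 + 40734)) = 1/(13924 + (-27420 - 14963)*(680 + 40734)) = 1/(13924 - 42383*41414) = 1/(13924 - 1755249562) = 1/(-1755235638) = -1/1755235638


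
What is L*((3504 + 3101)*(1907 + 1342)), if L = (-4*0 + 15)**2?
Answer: 4828420125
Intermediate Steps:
L = 225 (L = (0 + 15)**2 = 15**2 = 225)
L*((3504 + 3101)*(1907 + 1342)) = 225*((3504 + 3101)*(1907 + 1342)) = 225*(6605*3249) = 225*21459645 = 4828420125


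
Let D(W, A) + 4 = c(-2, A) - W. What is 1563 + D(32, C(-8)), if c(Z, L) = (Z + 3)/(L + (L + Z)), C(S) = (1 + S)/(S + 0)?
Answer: 1523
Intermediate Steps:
C(S) = (1 + S)/S
c(Z, L) = (3 + Z)/(Z + 2*L)
D(W, A) = -4 + 1/(-2 + 2*A) - W (D(W, A) = -4 + ((3 - 2)/(-2 + 2*A) - W) = -4 + (1/(-2 + 2*A) - W) = -4 + 1/(-2 + 2*A) - W)
1563 + D(32, C(-8)) = 1563 + (½ - (-1 + (1 - 8)/(-8))*(4 + 32))/(-1 + (1 - 8)/(-8)) = 1563 + (½ - 1*(-1 - ⅛*(-7))*36)/(-1 - ⅛*(-7)) = 1563 + (½ - 1*(-1 + 7/8)*36)/(-1 + 7/8) = 1563 + (½ - 1*(-⅛)*36)/(-⅛) = 1563 - 8*(½ + 9/2) = 1563 - 8*5 = 1563 - 40 = 1523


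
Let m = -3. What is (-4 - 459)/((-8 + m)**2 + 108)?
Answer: -463/229 ≈ -2.0218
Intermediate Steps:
(-4 - 459)/((-8 + m)**2 + 108) = (-4 - 459)/((-8 - 3)**2 + 108) = -463/((-11)**2 + 108) = -463/(121 + 108) = -463/229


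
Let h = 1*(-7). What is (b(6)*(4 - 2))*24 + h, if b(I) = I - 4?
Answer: 89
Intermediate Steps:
b(I) = -4 + I
h = -7
(b(6)*(4 - 2))*24 + h = ((-4 + 6)*(4 - 2))*24 - 7 = (2*2)*24 - 7 = 4*24 - 7 = 96 - 7 = 89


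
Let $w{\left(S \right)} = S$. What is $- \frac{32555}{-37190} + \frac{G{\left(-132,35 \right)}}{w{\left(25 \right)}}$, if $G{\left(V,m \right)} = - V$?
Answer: $\frac{1144591}{185950} \approx 6.1554$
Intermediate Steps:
$- \frac{32555}{-37190} + \frac{G{\left(-132,35 \right)}}{w{\left(25 \right)}} = - \frac{32555}{-37190} + \frac{\left(-1\right) \left(-132\right)}{25} = \left(-32555\right) \left(- \frac{1}{37190}\right) + 132 \cdot \frac{1}{25} = \frac{6511}{7438} + \frac{132}{25} = \frac{1144591}{185950}$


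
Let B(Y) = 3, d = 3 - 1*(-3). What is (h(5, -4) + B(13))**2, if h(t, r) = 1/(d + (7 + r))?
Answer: 784/81 ≈ 9.6790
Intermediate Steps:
d = 6 (d = 3 + 3 = 6)
h(t, r) = 1/(13 + r) (h(t, r) = 1/(6 + (7 + r)) = 1/(13 + r))
(h(5, -4) + B(13))**2 = (1/(13 - 4) + 3)**2 = (1/9 + 3)**2 = (28/9)**2 = 784/81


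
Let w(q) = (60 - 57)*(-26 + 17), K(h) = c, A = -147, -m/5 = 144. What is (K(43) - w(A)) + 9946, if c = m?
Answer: 9253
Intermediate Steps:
m = -720 (m = -5*144 = -720)
c = -720
K(h) = -720
w(q) = -27 (w(q) = 3*(-9) = -27)
(K(43) - w(A)) + 9946 = (-720 - 1*(-27)) + 9946 = (-720 + 27) + 9946 = -693 + 9946 = 9253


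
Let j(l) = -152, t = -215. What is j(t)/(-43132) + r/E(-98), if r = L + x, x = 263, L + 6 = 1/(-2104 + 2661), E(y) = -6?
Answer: -771729727/18018393 ≈ -42.830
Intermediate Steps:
L = -3341/557 (L = -6 + 1/(-2104 + 2661) = -6 + 1/557 = -3341/557 ≈ -5.9982)
r = 143150/557 (r = -3341/557 + 263 = 143150/557 ≈ 257.00)
j(t)/(-43132) + r/E(-98) = -152/(-43132) + (143150/557)/(-6) = -152*(-1/43132) + (143150/557)*(-1/6) = 38/10783 - 71575/1671 = -771729727/18018393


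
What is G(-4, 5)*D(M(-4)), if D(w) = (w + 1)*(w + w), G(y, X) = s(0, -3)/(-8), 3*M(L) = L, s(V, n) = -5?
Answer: 5/9 ≈ 0.55556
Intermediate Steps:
M(L) = L/3
G(y, X) = 5/8 (G(y, X) = -5/(-8) = -5*(-1/8) = 5/8)
D(w) = 2*w*(1 + w) (D(w) = (1 + w)*(2*w) = 2*w*(1 + w))
G(-4, 5)*D(M(-4)) = 5*(2*((1/3)*(-4))*(1 + (1/3)*(-4)))/8 = 5*(2*(-4/3)*(1 - 4/3))/8 = 5*(2*(-4/3)*(-1/3))/8 = (5/8)*(8/9) = 5/9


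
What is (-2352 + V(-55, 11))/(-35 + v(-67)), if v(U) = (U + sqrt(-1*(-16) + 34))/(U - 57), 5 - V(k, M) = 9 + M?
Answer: 1254159684/18258479 - 1467540*sqrt(2)/18258479 ≈ 68.575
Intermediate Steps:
V(k, M) = -4 - M (V(k, M) = 5 - (9 + M) = 5 + (-9 - M) = -4 - M)
v(U) = (U + 5*sqrt(2))/(-57 + U) (v(U) = (U + sqrt(16 + 34))/(-57 + U) = (U + sqrt(50))/(-57 + U) = (U + 5*sqrt(2))/(-57 + U))
(-2352 + V(-55, 11))/(-35 + v(-67)) = (-2352 + (-4 - 1*11))/(-35 + (-67 + 5*sqrt(2))/(-57 - 67)) = (-2352 + (-4 - 11))/(-35 + (-67 + 5*sqrt(2))/(-124)) = (-2352 - 15)/(-35 - (-67 + 5*sqrt(2))/124) = -2367/(-35 + (67/124 - 5*sqrt(2)/124)) = -2367/(-4273/124 - 5*sqrt(2)/124)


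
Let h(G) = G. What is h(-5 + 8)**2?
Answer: 9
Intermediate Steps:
h(-5 + 8)**2 = (-5 + 8)**2 = 3**2 = 9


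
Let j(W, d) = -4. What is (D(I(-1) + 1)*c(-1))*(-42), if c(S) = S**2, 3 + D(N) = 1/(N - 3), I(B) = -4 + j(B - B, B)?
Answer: 651/5 ≈ 130.20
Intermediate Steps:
I(B) = -8 (I(B) = -4 - 4 = -8)
D(N) = -3 + 1/(-3 + N) (D(N) = -3 + 1/(N - 3) = -3 + 1/(-3 + N))
(D(I(-1) + 1)*c(-1))*(-42) = (((10 - 3*(-8 + 1))/(-3 + (-8 + 1)))*(-1)**2)*(-42) = (((10 - 3*(-7))/(-3 - 7))*1)*(-42) = (((10 + 21)/(-10))*1)*(-42) = (-1/10*31*1)*(-42) = -31/10*1*(-42) = -31/10*(-42) = 651/5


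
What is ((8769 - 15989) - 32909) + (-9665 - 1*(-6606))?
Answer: -43188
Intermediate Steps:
((8769 - 15989) - 32909) + (-9665 - 1*(-6606)) = (-7220 - 32909) + (-9665 + 6606) = -40129 - 3059 = -43188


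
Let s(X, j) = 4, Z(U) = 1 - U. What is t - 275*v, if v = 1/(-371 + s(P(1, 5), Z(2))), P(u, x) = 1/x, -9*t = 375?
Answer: -45050/1101 ≈ -40.917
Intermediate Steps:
t = -125/3 (t = -⅑*375 = -125/3 ≈ -41.667)
v = -1/367 (v = 1/(-371 + 4) = 1/(-367) = -1/367 ≈ -0.0027248)
t - 275*v = -125/3 - 275*(-1/367) = -125/3 + 275/367 = -45050/1101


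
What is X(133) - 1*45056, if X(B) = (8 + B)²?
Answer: -25175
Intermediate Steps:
X(133) - 1*45056 = (8 + 133)² - 1*45056 = 141² - 45056 = 19881 - 45056 = -25175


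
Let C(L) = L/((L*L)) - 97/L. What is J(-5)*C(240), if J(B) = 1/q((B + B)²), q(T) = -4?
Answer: ⅒ ≈ 0.10000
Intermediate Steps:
C(L) = -96/L (C(L) = L/(L²) - 97/L = L/L² - 97/L = 1/L - 97/L = -96/L)
J(B) = -¼ (J(B) = 1/(-4) = -¼)
J(-5)*C(240) = -(-24)/240 = -¼*(-⅖) = ⅒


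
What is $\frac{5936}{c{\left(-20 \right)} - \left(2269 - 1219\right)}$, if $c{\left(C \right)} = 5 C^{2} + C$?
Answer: $\frac{2968}{465} \approx 6.3828$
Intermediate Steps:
$c{\left(C \right)} = C + 5 C^{2}$
$\frac{5936}{c{\left(-20 \right)} - \left(2269 - 1219\right)} = \frac{5936}{- 20 \left(1 + 5 \left(-20\right)\right) - \left(2269 - 1219\right)} = \frac{5936}{- 20 \left(1 - 100\right) - 1050} = \frac{5936}{\left(-20\right) \left(-99\right) - 1050} = \frac{5936}{1980 - 1050} = \frac{5936}{930} = 5936 \cdot \frac{1}{930} = \frac{2968}{465}$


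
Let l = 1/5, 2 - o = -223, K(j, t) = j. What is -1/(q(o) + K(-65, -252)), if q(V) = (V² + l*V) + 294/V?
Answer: -75/3795473 ≈ -1.9760e-5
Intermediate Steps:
o = 225 (o = 2 - 1*(-223) = 2 + 223 = 225)
l = ⅕ ≈ 0.20000
q(V) = V² + 294/V + V/5 (q(V) = (V² + V/5) + 294/V = V² + 294/V + V/5)
-1/(q(o) + K(-65, -252)) = -1/((225² + 294/225 + (⅕)*225) - 65) = -1/((50625 + 294*(1/225) + 45) - 65) = -1/((50625 + 98/75 + 45) - 65) = -1/(3800348/75 - 65) = -1/3795473/75 = -1*75/3795473 = -75/3795473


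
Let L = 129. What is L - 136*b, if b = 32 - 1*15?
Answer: -2183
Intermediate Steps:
b = 17 (b = 32 - 15 = 17)
L - 136*b = 129 - 136*17 = 129 - 2312 = -2183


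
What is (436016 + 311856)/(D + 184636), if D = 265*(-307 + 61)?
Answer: 373936/59723 ≈ 6.2612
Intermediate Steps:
D = -65190 (D = 265*(-246) = -65190)
(436016 + 311856)/(D + 184636) = (436016 + 311856)/(-65190 + 184636) = 747872/119446 = 747872*(1/119446) = 373936/59723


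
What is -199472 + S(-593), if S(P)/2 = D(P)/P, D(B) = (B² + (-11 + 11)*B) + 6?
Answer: -118990206/593 ≈ -2.0066e+5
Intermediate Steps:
D(B) = 6 + B² (D(B) = (B² + 0*B) + 6 = (B² + 0) + 6 = B² + 6 = 6 + B²)
S(P) = 2*(6 + P²)/P (S(P) = 2*((6 + P²)/P) = 2*(6 + P²)/P)
-199472 + S(-593) = -199472 + (2*(-593) + 12/(-593)) = -199472 + (-1186 + 12*(-1/593)) = -199472 + (-1186 - 12/593) = -199472 - 703310/593 = -118990206/593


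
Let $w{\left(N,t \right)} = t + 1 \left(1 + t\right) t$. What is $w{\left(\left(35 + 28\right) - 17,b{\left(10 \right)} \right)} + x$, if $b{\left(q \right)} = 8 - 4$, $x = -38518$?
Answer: $-38494$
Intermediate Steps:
$b{\left(q \right)} = 4$ ($b{\left(q \right)} = 8 - 4 = 4$)
$w{\left(N,t \right)} = t + t \left(1 + t\right)$ ($w{\left(N,t \right)} = t + \left(1 + t\right) t = t + t \left(1 + t\right)$)
$w{\left(\left(35 + 28\right) - 17,b{\left(10 \right)} \right)} + x = 4 \left(2 + 4\right) - 38518 = 4 \cdot 6 - 38518 = 24 - 38518 = -38494$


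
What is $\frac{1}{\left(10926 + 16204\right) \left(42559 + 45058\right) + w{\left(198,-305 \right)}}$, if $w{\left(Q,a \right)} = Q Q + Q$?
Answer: $\frac{1}{2377088612} \approx 4.2068 \cdot 10^{-10}$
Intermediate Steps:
$w{\left(Q,a \right)} = Q + Q^{2}$ ($w{\left(Q,a \right)} = Q^{2} + Q = Q + Q^{2}$)
$\frac{1}{\left(10926 + 16204\right) \left(42559 + 45058\right) + w{\left(198,-305 \right)}} = \frac{1}{\left(10926 + 16204\right) \left(42559 + 45058\right) + 198 \left(1 + 198\right)} = \frac{1}{27130 \cdot 87617 + 198 \cdot 199} = \frac{1}{2377049210 + 39402} = \frac{1}{2377088612}$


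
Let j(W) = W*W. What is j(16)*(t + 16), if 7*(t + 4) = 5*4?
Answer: 26624/7 ≈ 3803.4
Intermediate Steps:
j(W) = W**2
t = -8/7 (t = -4 + (5*4)/7 = -4 + (1/7)*20 = -4 + 20/7 = -8/7 ≈ -1.1429)
j(16)*(t + 16) = 16**2*(-8/7 + 16) = 256*(104/7) = 26624/7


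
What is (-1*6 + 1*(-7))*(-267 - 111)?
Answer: 4914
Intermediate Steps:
(-1*6 + 1*(-7))*(-267 - 111) = (-6 - 7)*(-378) = -13*(-378) = 4914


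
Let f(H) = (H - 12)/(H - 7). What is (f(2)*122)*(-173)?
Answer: -42212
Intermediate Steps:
f(H) = (-12 + H)/(-7 + H)
(f(2)*122)*(-173) = (((-12 + 2)/(-7 + 2))*122)*(-173) = ((-10/(-5))*122)*(-173) = (-1/5*(-10)*122)*(-173) = (2*122)*(-173) = 244*(-173) = -42212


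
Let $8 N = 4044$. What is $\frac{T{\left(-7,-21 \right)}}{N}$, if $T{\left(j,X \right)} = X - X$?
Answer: $0$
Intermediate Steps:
$T{\left(j,X \right)} = 0$
$N = \frac{1011}{2}$ ($N = \frac{1}{8} \cdot 4044 = \frac{1011}{2} \approx 505.5$)
$\frac{T{\left(-7,-21 \right)}}{N} = \frac{0}{\frac{1011}{2}} = 0 \cdot \frac{2}{1011} = 0$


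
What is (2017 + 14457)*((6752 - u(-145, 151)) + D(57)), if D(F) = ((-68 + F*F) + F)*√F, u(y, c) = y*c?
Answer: 471930678 + 53342812*√57 ≈ 8.7466e+8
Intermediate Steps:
u(y, c) = c*y
D(F) = √F*(-68 + F + F²) (D(F) = ((-68 + F²) + F)*√F = (-68 + F + F²)*√F = √F*(-68 + F + F²))
(2017 + 14457)*((6752 - u(-145, 151)) + D(57)) = (2017 + 14457)*((6752 - 151*(-145)) + √57*(-68 + 57 + 57²)) = 16474*((6752 - 1*(-21895)) + √57*(-68 + 57 + 3249)) = 16474*((6752 + 21895) + √57*3238) = 16474*(28647 + 3238*√57) = 471930678 + 53342812*√57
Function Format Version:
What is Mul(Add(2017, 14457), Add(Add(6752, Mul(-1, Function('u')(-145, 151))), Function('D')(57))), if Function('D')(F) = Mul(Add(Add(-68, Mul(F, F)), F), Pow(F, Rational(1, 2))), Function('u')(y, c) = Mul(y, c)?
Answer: Add(471930678, Mul(53342812, Pow(57, Rational(1, 2)))) ≈ 8.7466e+8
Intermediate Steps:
Function('u')(y, c) = Mul(c, y)
Function('D')(F) = Mul(Pow(F, Rational(1, 2)), Add(-68, F, Pow(F, 2))) (Function('D')(F) = Mul(Add(Add(-68, Pow(F, 2)), F), Pow(F, Rational(1, 2))) = Mul(Add(-68, F, Pow(F, 2)), Pow(F, Rational(1, 2))) = Mul(Pow(F, Rational(1, 2)), Add(-68, F, Pow(F, 2))))
Mul(Add(2017, 14457), Add(Add(6752, Mul(-1, Function('u')(-145, 151))), Function('D')(57))) = Mul(Add(2017, 14457), Add(Add(6752, Mul(-1, Mul(151, -145))), Mul(Pow(57, Rational(1, 2)), Add(-68, 57, Pow(57, 2))))) = Mul(16474, Add(Add(6752, Mul(-1, -21895)), Mul(Pow(57, Rational(1, 2)), Add(-68, 57, 3249)))) = Mul(16474, Add(Add(6752, 21895), Mul(Pow(57, Rational(1, 2)), 3238))) = Mul(16474, Add(28647, Mul(3238, Pow(57, Rational(1, 2))))) = Add(471930678, Mul(53342812, Pow(57, Rational(1, 2))))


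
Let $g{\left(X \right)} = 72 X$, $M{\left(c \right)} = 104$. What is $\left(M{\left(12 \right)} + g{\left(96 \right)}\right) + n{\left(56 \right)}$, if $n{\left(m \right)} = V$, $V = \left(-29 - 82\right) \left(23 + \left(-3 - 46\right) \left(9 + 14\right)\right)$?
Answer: $129560$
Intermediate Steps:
$V = 122544$ ($V = - 111 \left(23 - 1127\right) = \left(-111\right) \left(-1104\right) = 122544$)
$n{\left(m \right)} = 122544$
$\left(M{\left(12 \right)} + g{\left(96 \right)}\right) + n{\left(56 \right)} = \left(104 + 72 \cdot 96\right) + 122544 = \left(104 + 6912\right) + 122544 = 7016 + 122544 = 129560$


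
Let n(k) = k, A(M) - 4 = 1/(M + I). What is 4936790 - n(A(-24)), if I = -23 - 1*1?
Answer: 236965729/48 ≈ 4.9368e+6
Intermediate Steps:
I = -24 (I = -23 - 1 = -24)
A(M) = 4 + 1/(-24 + M) (A(M) = 4 + 1/(M - 24) = 4 + 1/(-24 + M))
4936790 - n(A(-24)) = 4936790 - (-95 + 4*(-24))/(-24 - 24) = 4936790 - (-95 - 96)/(-48) = 4936790 - (-1)*(-191)/48 = 4936790 - 1*191/48 = 4936790 - 191/48 = 236965729/48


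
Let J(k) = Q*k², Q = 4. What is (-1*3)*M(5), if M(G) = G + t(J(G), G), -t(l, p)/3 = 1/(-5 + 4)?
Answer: -24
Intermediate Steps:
J(k) = 4*k²
t(l, p) = 3 (t(l, p) = -3/(-5 + 4) = -3/(-1) = -3*(-1) = 3)
M(G) = 3 + G (M(G) = G + 3 = 3 + G)
(-1*3)*M(5) = (-1*3)*(3 + 5) = -3*8 = -24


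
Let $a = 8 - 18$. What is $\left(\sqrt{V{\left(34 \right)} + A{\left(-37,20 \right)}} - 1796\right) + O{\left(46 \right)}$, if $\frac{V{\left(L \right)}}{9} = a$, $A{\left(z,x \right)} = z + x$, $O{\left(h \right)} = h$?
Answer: $-1750 + i \sqrt{107} \approx -1750.0 + 10.344 i$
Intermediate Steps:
$A{\left(z,x \right)} = x + z$
$a = -10$ ($a = 8 - 18 = -10$)
$V{\left(L \right)} = -90$ ($V{\left(L \right)} = 9 \left(-10\right) = -90$)
$\left(\sqrt{V{\left(34 \right)} + A{\left(-37,20 \right)}} - 1796\right) + O{\left(46 \right)} = \left(\sqrt{-90 + \left(20 - 37\right)} - 1796\right) + 46 = \left(\sqrt{-90 - 17} - 1796\right) + 46 = \left(\sqrt{-107} - 1796\right) + 46 = \left(i \sqrt{107} - 1796\right) + 46 = \left(-1796 + i \sqrt{107}\right) + 46 = -1750 + i \sqrt{107}$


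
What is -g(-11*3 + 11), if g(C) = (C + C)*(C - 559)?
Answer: -25564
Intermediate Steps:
g(C) = 2*C*(-559 + C) (g(C) = (2*C)*(-559 + C) = 2*C*(-559 + C))
-g(-11*3 + 11) = -2*(-11*3 + 11)*(-559 + (-11*3 + 11)) = -2*(-33 + 11)*(-559 + (-33 + 11)) = -2*(-22)*(-559 - 22) = -2*(-22)*(-581) = -1*25564 = -25564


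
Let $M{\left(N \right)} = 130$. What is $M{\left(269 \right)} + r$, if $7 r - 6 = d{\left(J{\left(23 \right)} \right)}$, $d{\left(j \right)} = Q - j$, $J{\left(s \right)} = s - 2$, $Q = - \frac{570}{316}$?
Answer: $\frac{141125}{1106} \approx 127.6$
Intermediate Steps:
$Q = - \frac{285}{158}$ ($Q = \left(-570\right) \frac{1}{316} = - \frac{285}{158} \approx -1.8038$)
$J{\left(s \right)} = -2 + s$
$d{\left(j \right)} = - \frac{285}{158} - j$
$r = - \frac{2655}{1106}$ ($r = \frac{6}{7} + \frac{- \frac{285}{158} - \left(-2 + 23\right)}{7} = \frac{6}{7} + \frac{- \frac{285}{158} - 21}{7} = \frac{6}{7} + \frac{1}{7} \left(- \frac{3603}{158}\right) = \frac{6}{7} - \frac{3603}{1106} = - \frac{2655}{1106} \approx -2.4005$)
$M{\left(269 \right)} + r = 130 - \frac{2655}{1106} = \frac{141125}{1106}$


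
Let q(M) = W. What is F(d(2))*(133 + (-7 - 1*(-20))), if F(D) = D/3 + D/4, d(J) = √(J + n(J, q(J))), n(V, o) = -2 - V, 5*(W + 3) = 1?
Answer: 511*I*√2/6 ≈ 120.44*I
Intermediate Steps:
W = -14/5 (W = -3 + (⅕)*1 = -3 + ⅕ = -14/5 ≈ -2.8000)
q(M) = -14/5
d(J) = I*√2 (d(J) = √(J + (-2 - J)) = √(-2) = I*√2)
F(D) = 7*D/12 (F(D) = D*(⅓) + D*(¼) = D/3 + D/4 = 7*D/12)
F(d(2))*(133 + (-7 - 1*(-20))) = (7*(I*√2)/12)*(133 + (-7 - 1*(-20))) = (7*I*√2/12)*(133 + (-7 + 20)) = (7*I*√2/12)*(133 + 13) = (7*I*√2/12)*146 = 511*I*√2/6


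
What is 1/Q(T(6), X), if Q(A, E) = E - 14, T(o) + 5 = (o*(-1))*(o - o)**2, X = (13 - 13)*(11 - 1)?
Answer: -1/14 ≈ -0.071429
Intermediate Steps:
X = 0 (X = 0*10 = 0)
T(o) = -5 (T(o) = -5 + (o*(-1))*(o - o)**2 = -5 - o*0**2 = -5 - o*0 = -5 + 0 = -5)
Q(A, E) = -14 + E
1/Q(T(6), X) = 1/(-14 + 0) = 1/(-14) = -1/14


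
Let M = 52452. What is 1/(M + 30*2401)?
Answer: 1/124482 ≈ 8.0333e-6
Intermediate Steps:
1/(M + 30*2401) = 1/(52452 + 30*2401) = 1/(52452 + 72030) = 1/124482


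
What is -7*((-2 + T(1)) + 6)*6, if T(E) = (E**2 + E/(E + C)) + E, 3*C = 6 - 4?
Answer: -1386/5 ≈ -277.20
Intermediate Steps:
C = 2/3 (C = (6 - 4)/3 = (1/3)*2 = 2/3 ≈ 0.66667)
T(E) = E + E**2 + E/(2/3 + E) (T(E) = (E**2 + E/(E + 2/3)) + E = (E**2 + E/(2/3 + E)) + E = E + E**2 + E/(2/3 + E))
-7*((-2 + T(1)) + 6)*6 = -7*((-2 + 1*(5 + 3*1**2 + 5*1)/(2 + 3*1)) + 6)*6 = -7*((-2 + 1*(5 + 3*1 + 5)/(2 + 3)) + 6)*6 = -7*((-2 + 1*(5 + 3 + 5)/5) + 6)*6 = -7*((-2 + 1*(1/5)*13) + 6)*6 = -7*((-2 + 13/5) + 6)*6 = -7*(3/5 + 6)*6 = -7*33/5*6 = -231/5*6 = -1386/5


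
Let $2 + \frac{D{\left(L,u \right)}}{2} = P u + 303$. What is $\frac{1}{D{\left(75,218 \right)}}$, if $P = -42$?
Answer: $- \frac{1}{17710} \approx -5.6465 \cdot 10^{-5}$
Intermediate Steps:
$D{\left(L,u \right)} = 602 - 84 u$ ($D{\left(L,u \right)} = -4 + 2 \left(- 42 u + 303\right) = -4 + 2 \left(303 - 42 u\right) = -4 - \left(-606 + 84 u\right) = 602 - 84 u$)
$\frac{1}{D{\left(75,218 \right)}} = \frac{1}{602 - 18312} = \frac{1}{-17710} = - \frac{1}{17710}$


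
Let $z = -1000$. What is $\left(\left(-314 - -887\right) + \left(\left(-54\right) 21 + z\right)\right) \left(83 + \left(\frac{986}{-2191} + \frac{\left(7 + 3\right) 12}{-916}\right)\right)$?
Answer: $- \frac{9221677299}{71677} \approx -1.2866 \cdot 10^{5}$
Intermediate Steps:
$\left(\left(-314 - -887\right) + \left(\left(-54\right) 21 + z\right)\right) \left(83 + \left(\frac{986}{-2191} + \frac{\left(7 + 3\right) 12}{-916}\right)\right) = \left(\left(-314 - -887\right) - 2134\right) \left(83 + \left(\frac{986}{-2191} + \frac{\left(7 + 3\right) 12}{-916}\right)\right) = \left(\left(-314 + 887\right) - 2134\right) \left(83 + \left(986 \left(- \frac{1}{2191}\right) + 10 \cdot 12 \left(- \frac{1}{916}\right)\right)\right) = \left(573 - 2134\right) \left(83 + \left(- \frac{986}{2191} + 120 \left(- \frac{1}{916}\right)\right)\right) = - 1561 \left(83 - \frac{291524}{501739}\right) = \left(-1561\right) \frac{41352813}{501739} = - \frac{9221677299}{71677}$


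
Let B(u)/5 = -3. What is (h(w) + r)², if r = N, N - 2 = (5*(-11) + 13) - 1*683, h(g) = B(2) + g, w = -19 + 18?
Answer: 546121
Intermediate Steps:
B(u) = -15 (B(u) = 5*(-3) = -15)
w = -1
h(g) = -15 + g
N = -723 (N = 2 + ((5*(-11) + 13) - 1*683) = 2 + ((-55 + 13) - 683) = 2 + (-42 - 683) = 2 - 725 = -723)
r = -723
(h(w) + r)² = ((-15 - 1) - 723)² = (-16 - 723)² = (-739)² = 546121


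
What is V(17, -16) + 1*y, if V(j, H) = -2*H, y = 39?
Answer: 71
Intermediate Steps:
V(17, -16) + 1*y = -2*(-16) + 1*39 = 32 + 39 = 71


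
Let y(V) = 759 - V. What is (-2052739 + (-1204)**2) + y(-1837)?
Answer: -600527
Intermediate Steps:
(-2052739 + (-1204)**2) + y(-1837) = (-2052739 + (-1204)**2) + (759 - 1*(-1837)) = (-2052739 + 1449616) + (759 + 1837) = -603123 + 2596 = -600527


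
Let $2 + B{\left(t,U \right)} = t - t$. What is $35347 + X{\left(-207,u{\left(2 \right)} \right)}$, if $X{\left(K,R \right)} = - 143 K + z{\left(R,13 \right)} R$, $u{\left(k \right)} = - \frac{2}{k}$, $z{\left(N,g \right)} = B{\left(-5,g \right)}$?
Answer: $64950$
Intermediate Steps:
$B{\left(t,U \right)} = -2$ ($B{\left(t,U \right)} = -2 + \left(t - t\right) = -2 + 0 = -2$)
$z{\left(N,g \right)} = -2$
$X{\left(K,R \right)} = - 143 K - 2 R$
$35347 + X{\left(-207,u{\left(2 \right)} \right)} = 35347 - \left(-29601 + 2 \left(- \frac{2}{2}\right)\right) = 35347 + \left(29601 - 2 \left(\left(-2\right) \frac{1}{2}\right)\right) = 35347 + \left(29601 - -2\right) = 35347 + \left(29601 + 2\right) = 35347 + 29603 = 64950$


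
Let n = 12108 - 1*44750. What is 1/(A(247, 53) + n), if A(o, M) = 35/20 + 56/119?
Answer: -68/2219505 ≈ -3.0637e-5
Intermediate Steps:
A(o, M) = 151/68 (A(o, M) = 35*(1/20) + 56*(1/119) = 7/4 + 8/17 = 151/68)
n = -32642 (n = 12108 - 44750 = -32642)
1/(A(247, 53) + n) = 1/(151/68 - 32642) = 1/(-2219505/68) = -68/2219505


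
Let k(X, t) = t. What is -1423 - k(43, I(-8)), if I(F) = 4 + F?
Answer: -1419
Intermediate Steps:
-1423 - k(43, I(-8)) = -1423 - (4 - 8) = -1423 - 1*(-4) = -1423 + 4 = -1419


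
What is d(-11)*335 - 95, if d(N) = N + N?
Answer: -7465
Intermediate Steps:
d(N) = 2*N
d(-11)*335 - 95 = (2*(-11))*335 - 95 = -22*335 - 95 = -7370 - 95 = -7465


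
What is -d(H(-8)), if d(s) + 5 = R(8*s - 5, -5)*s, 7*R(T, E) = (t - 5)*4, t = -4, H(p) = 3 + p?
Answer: -145/7 ≈ -20.714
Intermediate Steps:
R(T, E) = -36/7 (R(T, E) = ((-4 - 5)*4)/7 = (-9*4)/7 = (⅐)*(-36) = -36/7)
d(s) = -5 - 36*s/7
-d(H(-8)) = -(-5 - 36*(3 - 8)/7) = -(-5 - 36/7*(-5)) = -(-5 + 180/7) = -1*145/7 = -145/7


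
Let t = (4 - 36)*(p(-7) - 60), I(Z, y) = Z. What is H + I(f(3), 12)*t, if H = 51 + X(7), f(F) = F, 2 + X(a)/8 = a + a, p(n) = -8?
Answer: 6675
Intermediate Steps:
X(a) = -16 + 16*a (X(a) = -16 + 8*(a + a) = -16 + 8*(2*a) = -16 + 16*a)
t = 2176 (t = (4 - 36)*(-8 - 60) = -32*(-68) = 2176)
H = 147 (H = 51 + (-16 + 16*7) = 51 + (-16 + 112) = 51 + 96 = 147)
H + I(f(3), 12)*t = 147 + 3*2176 = 147 + 6528 = 6675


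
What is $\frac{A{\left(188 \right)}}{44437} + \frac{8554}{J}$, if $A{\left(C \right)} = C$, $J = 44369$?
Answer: $\frac{29881190}{151663481} \approx 0.19702$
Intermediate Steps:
$\frac{A{\left(188 \right)}}{44437} + \frac{8554}{J} = \frac{188}{44437} + \frac{8554}{44369} = 188 \cdot \frac{1}{44437} + 8554 \cdot \frac{1}{44369} = \frac{188}{44437} + \frac{658}{3413} = \frac{29881190}{151663481}$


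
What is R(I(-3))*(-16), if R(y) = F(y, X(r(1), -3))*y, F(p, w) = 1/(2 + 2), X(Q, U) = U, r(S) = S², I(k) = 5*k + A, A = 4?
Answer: 44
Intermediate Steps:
I(k) = 4 + 5*k (I(k) = 5*k + 4 = 4 + 5*k)
F(p, w) = ¼ (F(p, w) = 1/4 = ¼)
R(y) = y/4
R(I(-3))*(-16) = ((4 + 5*(-3))/4)*(-16) = ((4 - 15)/4)*(-16) = ((¼)*(-11))*(-16) = -11/4*(-16) = 44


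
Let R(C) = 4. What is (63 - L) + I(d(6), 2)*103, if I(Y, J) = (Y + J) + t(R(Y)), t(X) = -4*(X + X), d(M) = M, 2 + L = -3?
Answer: -2404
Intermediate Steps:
L = -5 (L = -2 - 3 = -5)
t(X) = -8*X
I(Y, J) = -32 + J + Y (I(Y, J) = (Y + J) - 8*4 = (J + Y) - 32 = -32 + J + Y)
(63 - L) + I(d(6), 2)*103 = (63 - 1*(-5)) + (-32 + 2 + 6)*103 = (63 + 5) - 24*103 = 68 - 2472 = -2404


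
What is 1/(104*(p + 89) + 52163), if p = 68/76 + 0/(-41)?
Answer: 19/1168729 ≈ 1.6257e-5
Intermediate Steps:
p = 17/19 (p = 68*(1/76) + 0*(-1/41) = 17/19 + 0 = 17/19 ≈ 0.89474)
1/(104*(p + 89) + 52163) = 1/(104*(17/19 + 89) + 52163) = 1/(104*(1708/19) + 52163) = 1/(177632/19 + 52163) = 1/(1168729/19) = 19/1168729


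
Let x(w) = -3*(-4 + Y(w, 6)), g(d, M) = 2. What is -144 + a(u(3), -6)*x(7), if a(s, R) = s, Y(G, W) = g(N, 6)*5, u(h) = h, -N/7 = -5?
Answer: -198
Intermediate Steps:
N = 35 (N = -7*(-5) = 35)
Y(G, W) = 10 (Y(G, W) = 2*5 = 10)
x(w) = -18 (x(w) = -3*(-4 + 10) = -3*6 = -18)
-144 + a(u(3), -6)*x(7) = -144 + 3*(-18) = -144 - 54 = -198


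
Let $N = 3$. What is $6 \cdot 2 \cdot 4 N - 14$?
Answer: $130$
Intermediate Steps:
$6 \cdot 2 \cdot 4 N - 14 = 6 \cdot 2 \cdot 4 \cdot 3 - 14 = 6 \cdot 8 \cdot 3 - 14 = 6 \cdot 24 - 14 = 144 - 14 = 130$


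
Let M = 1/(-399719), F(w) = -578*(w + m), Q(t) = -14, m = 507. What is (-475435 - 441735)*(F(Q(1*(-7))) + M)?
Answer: 104467064368806590/399719 ≈ 2.6135e+11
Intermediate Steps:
F(w) = -293046 - 578*w (F(w) = -578*(w + 507) = -578*(507 + w) = -293046 - 578*w)
M = -1/399719 ≈ -2.5018e-6
(-475435 - 441735)*(F(Q(1*(-7))) + M) = (-475435 - 441735)*((-293046 - 578*(-14)) - 1/399719) = -917170*((-293046 + 8092) - 1/399719) = -917170*(-284954 - 1/399719) = -917170*(-113901527927/399719) = 104467064368806590/399719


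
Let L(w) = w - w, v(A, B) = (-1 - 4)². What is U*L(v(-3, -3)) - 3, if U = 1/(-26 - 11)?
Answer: -3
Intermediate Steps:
v(A, B) = 25 (v(A, B) = (-5)² = 25)
U = -1/37 (U = 1/(-37) = -1/37 ≈ -0.027027)
L(w) = 0
U*L(v(-3, -3)) - 3 = -1/37*0 - 3 = 0 - 3 = -3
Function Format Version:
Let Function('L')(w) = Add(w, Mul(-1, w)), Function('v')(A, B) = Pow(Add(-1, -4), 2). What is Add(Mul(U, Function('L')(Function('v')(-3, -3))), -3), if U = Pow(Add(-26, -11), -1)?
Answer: -3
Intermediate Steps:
Function('v')(A, B) = 25 (Function('v')(A, B) = Pow(-5, 2) = 25)
U = Rational(-1, 37) (U = Pow(-37, -1) = Rational(-1, 37) ≈ -0.027027)
Function('L')(w) = 0
Add(Mul(U, Function('L')(Function('v')(-3, -3))), -3) = Add(Mul(Rational(-1, 37), 0), -3) = Add(0, -3) = -3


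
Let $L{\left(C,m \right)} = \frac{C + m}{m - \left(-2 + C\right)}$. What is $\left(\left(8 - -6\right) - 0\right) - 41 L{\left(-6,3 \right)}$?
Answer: $\frac{277}{11} \approx 25.182$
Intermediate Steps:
$L{\left(C,m \right)} = \frac{C + m}{2 + m - C}$
$\left(\left(8 - -6\right) - 0\right) - 41 L{\left(-6,3 \right)} = \left(\left(8 - -6\right) - 0\right) - 41 \frac{-6 + 3}{2 + 3 - -6} = \left(\left(8 + 6\right) - 0\right) - 41 \frac{1}{2 + 3 + 6} \left(-3\right) = \left(14 - 0\right) - 41 \cdot \frac{1}{11} \left(-3\right) = \left(14 + \left(5 - 5\right)\right) - 41 \cdot \frac{1}{11} \left(-3\right) = \left(14 + 0\right) - - \frac{123}{11} = 14 + \frac{123}{11} = \frac{277}{11}$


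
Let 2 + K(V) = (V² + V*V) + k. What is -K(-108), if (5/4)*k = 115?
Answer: -23418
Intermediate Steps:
k = 92 (k = (⅘)*115 = 92)
K(V) = 90 + 2*V² (K(V) = -2 + ((V² + V*V) + 92) = -2 + ((V² + V²) + 92) = -2 + (2*V² + 92) = -2 + (92 + 2*V²) = 90 + 2*V²)
-K(-108) = -(90 + 2*(-108)²) = -(90 + 2*11664) = -(90 + 23328) = -1*23418 = -23418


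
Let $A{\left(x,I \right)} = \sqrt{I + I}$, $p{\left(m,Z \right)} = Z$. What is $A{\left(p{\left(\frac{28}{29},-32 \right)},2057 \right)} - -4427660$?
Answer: $4427660 + 11 \sqrt{34} \approx 4.4277 \cdot 10^{6}$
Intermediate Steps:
$A{\left(x,I \right)} = \sqrt{2} \sqrt{I}$ ($A{\left(x,I \right)} = \sqrt{2 I} = \sqrt{2} \sqrt{I}$)
$A{\left(p{\left(\frac{28}{29},-32 \right)},2057 \right)} - -4427660 = \sqrt{2} \sqrt{2057} - -4427660 = \sqrt{2} \cdot 11 \sqrt{17} + 4427660 = 11 \sqrt{34} + 4427660 = 4427660 + 11 \sqrt{34}$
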